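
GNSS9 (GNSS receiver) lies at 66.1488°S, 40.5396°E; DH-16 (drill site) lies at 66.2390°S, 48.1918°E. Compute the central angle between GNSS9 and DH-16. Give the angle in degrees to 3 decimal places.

Δφ = -0.0902°,  Δλ = 7.6522°
a = sin²(Δφ/2) + cos φ₁ cos φ₂ sin²(Δλ/2) = 0.000726
c = 2·arcsin(√a) = 0.053898 rad = 3.0881°

3.088°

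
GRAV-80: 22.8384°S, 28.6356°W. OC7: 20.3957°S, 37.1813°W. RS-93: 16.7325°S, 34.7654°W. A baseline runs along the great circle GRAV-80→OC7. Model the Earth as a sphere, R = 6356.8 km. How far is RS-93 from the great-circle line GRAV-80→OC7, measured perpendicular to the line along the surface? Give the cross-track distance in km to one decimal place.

465.5 km

δ₁₃ = central angle GRAV-80→RS-93 = 0.146549 rad  (haversine)
θ₁₃ = bearing GRAV-80→RS-93 = 315.550°,  θ₁₂ = bearing GRAV-80→OC7 = 285.483°
dₓₜ = R·arcsin(sin δ₁₃ · sin(θ₁₃ − θ₁₂)) = 6356.8·arcsin(0.14603·sin(30.067°)) = 465.482 km
|dₓₜ| = 465.482 km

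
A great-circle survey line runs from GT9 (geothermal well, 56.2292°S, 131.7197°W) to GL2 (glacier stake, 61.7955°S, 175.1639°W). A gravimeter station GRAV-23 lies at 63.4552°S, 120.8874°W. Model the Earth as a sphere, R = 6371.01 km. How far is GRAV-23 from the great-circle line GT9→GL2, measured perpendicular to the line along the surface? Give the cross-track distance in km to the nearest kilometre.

1003 km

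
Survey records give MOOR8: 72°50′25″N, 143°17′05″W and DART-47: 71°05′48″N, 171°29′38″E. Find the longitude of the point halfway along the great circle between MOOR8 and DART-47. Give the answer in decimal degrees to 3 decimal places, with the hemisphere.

MOOR8: φ = +72.84028°, λ = -143.28472°
DART-47: φ = +71.09667°, λ = +171.49389°
Bx = cos φ₂ cos Δλ = 0.228196,  By = cos φ₂ sin Δλ = -0.229967
φₘ = atan2(sin φ₁ + sin φ₂, √((cos φ₁ + Bx)² + By²)) = 73.27109°
λₘ = λ₁ + atan2(By, cos φ₁ + Bx) = -167.01074°

167.011°W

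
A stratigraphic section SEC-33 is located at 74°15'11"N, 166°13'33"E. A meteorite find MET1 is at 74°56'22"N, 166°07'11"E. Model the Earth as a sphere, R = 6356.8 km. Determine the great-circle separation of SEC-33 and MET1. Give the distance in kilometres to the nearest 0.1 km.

76.2 km

SEC-33: φ = +74.25306°, λ = +166.22583°
MET1: φ = +74.93944°, λ = +166.11972°
Δφ = 0.6864°,  Δλ = -0.1061°
a = sin²(Δφ/2) + cos φ₁ cos φ₂ sin²(Δλ/2) = 0.000036
c = 2·arcsin(√a) = 0.011990 rad = 0.6870°
d = R·c = 6356.8 × 0.011990 = 76.2 km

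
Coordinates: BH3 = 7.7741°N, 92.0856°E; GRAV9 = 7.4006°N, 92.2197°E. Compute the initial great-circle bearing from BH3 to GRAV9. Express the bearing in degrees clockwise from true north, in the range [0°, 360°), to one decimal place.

160.4°

Δλ = 0.1341°
y = sin Δλ · cos φ₂ = 0.002321
x = cos φ₁ sin φ₂ − sin φ₁ cos φ₂ cos Δλ = -0.006518
θ = atan2(y, x) = 160.4008° → 160.4008° (mod 360°)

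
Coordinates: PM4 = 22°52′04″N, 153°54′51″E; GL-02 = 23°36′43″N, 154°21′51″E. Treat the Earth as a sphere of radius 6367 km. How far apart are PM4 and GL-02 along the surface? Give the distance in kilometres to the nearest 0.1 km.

94.6 km

PM4: φ = +22.86778°, λ = +153.91417°
GL-02: φ = +23.61194°, λ = +154.36417°
Δφ = 0.7442°,  Δλ = 0.4500°
a = sin²(Δφ/2) + cos φ₁ cos φ₂ sin²(Δλ/2) = 0.000055
c = 2·arcsin(√a) = 0.014858 rad = 0.8513°
d = R·c = 6367 × 0.014858 = 94.6 km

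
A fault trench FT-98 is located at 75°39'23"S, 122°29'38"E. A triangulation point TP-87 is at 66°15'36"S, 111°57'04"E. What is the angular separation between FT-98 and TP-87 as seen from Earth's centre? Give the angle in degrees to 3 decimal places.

FT-98: φ = -75.65639°, λ = +122.49389°
TP-87: φ = -66.26000°, λ = +111.95111°
Δφ = 9.3964°,  Δλ = -10.5428°
a = sin²(Δφ/2) + cos φ₁ cos φ₂ sin²(Δλ/2) = 0.007551
c = 2·arcsin(√a) = 0.174008 rad = 9.9699°

9.970°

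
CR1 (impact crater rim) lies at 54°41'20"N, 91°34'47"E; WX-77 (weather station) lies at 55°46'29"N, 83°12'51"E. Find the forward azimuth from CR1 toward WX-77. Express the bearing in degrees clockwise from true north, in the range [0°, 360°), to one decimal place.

286.2°

CR1: φ = +54.68889°, λ = +91.57972°
WX-77: φ = +55.77472°, λ = +83.21417°
Δλ = -8.3656°
y = sin Δλ · cos φ₂ = -0.081830
x = cos φ₁ sin φ₂ − sin φ₁ cos φ₂ cos Δλ = 0.023834
θ = atan2(y, x) = -73.7613° → 286.2387° (mod 360°)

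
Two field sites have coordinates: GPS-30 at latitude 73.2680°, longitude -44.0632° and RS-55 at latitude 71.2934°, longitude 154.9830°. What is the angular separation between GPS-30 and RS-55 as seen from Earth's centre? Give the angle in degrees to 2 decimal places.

34.94°

Δφ = -1.9746°,  Δλ = -160.9538°
a = sin²(Δφ/2) + cos φ₁ cos φ₂ sin²(Δλ/2) = 0.090104
c = 2·arcsin(√a) = 0.609748 rad = 34.9360°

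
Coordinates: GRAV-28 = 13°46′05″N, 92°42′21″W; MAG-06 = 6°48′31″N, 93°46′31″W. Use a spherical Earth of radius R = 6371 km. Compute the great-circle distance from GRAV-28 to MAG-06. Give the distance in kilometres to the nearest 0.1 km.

782.6 km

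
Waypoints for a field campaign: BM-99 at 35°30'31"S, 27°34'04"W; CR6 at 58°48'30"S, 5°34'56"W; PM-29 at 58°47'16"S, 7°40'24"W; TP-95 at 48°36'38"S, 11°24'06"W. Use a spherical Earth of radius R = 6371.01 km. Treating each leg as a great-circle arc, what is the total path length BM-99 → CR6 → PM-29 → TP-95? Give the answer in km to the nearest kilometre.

4325 km

BM-99: φ = -35.50861°, λ = -27.56778°
CR6: φ = -58.80833°, λ = -5.58222°
PM-29: φ = -58.78778°, λ = -7.67333°
TP-95: φ = -48.61056°, λ = -11.40167°
BM-99→CR6: c = 0.478276 rad, d = 3047.10 km
CR6→PM-29: c = 0.018910 rad, d = 120.48 km
PM-29→TP-95: c = 0.181684 rad, d = 1157.51 km
Total = 3047.10 + 120.48 + 1157.51 = 4325.09 km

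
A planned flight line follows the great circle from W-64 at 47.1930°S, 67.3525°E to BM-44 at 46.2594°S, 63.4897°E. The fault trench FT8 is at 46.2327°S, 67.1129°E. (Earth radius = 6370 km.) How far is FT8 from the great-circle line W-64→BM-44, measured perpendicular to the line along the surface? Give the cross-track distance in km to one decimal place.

δ₁₃ = central angle W-64→FT8 = 0.017004 rad  (haversine)
θ₁₃ = bearing W-64→FT8 = 350.205°,  θ₁₂ = bearing W-64→BM-44 = 288.008°
dₓₜ = R·arcsin(sin δ₁₃ · sin(θ₁₃ − θ₁₂)) = 6370·arcsin(0.01700·sin(62.197°)) = 95.809 km
|dₓₜ| = 95.809 km

95.8 km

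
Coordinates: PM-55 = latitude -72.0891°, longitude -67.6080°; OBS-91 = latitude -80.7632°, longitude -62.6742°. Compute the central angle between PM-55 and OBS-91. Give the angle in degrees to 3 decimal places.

8.743°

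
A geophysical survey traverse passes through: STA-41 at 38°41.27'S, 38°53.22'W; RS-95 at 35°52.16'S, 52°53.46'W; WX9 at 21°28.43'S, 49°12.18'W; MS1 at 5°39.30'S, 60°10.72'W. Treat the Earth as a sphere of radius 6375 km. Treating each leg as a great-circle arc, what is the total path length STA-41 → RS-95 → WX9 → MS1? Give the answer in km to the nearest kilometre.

5039 km

STA-41: φ = -38.68783°, λ = -38.88700°
RS-95: φ = -35.86933°, λ = -52.89100°
WX9: φ = -21.47383°, λ = -49.20300°
MS1: φ = -5.65500°, λ = -60.17867°
STA-41→RS-95: c = 0.200382 rad, d = 1277.43 km
RS-95→WX9: c = 0.257455 rad, d = 1641.28 km
WX9→MS1: c = 0.332623 rad, d = 2120.47 km
Total = 1277.43 + 1641.28 + 2120.47 = 5039.18 km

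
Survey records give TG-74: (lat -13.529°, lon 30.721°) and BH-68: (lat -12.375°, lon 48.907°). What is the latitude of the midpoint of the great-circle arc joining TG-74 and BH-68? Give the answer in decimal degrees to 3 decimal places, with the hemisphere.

Bx = cos φ₂ cos Δλ = 0.927975,  By = cos φ₂ sin Δλ = 0.304851
φₘ = atan2(sin φ₁ + sin φ₂, √((cos φ₁ + Bx)² + By²)) = -13.11118°
λₘ = λ₁ + atan2(By, cos φ₁ + Bx) = 39.83524°

13.111°S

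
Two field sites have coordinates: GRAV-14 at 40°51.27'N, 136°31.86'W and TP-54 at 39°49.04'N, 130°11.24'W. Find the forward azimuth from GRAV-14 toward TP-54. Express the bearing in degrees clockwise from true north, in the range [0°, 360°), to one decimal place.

100.0°

GRAV-14: φ = +40.85450°, λ = -136.53100°
TP-54: φ = +39.81733°, λ = -130.18733°
Δλ = 6.3437°
y = sin Δλ · cos φ₂ = 0.084868
x = cos φ₁ sin φ₂ − sin φ₁ cos φ₂ cos Δλ = -0.015025
θ = atan2(y, x) = 100.0394° → 100.0394° (mod 360°)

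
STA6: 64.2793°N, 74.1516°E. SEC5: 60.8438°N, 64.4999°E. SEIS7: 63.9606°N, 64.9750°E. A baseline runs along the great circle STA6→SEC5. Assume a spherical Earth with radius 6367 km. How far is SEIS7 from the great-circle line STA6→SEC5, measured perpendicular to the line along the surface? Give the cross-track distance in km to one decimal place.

δ₁₃ = central angle STA6→SEIS7 = 0.070068 rad  (haversine)
θ₁₃ = bearing STA6→SEIS7 = 269.590°,  θ₁₂ = bearing STA6→SEC5 = 236.672°
dₓₜ = R·arcsin(sin δ₁₃ · sin(θ₁₃ − θ₁₂)) = 6367·arcsin(0.07001·sin(32.918°)) = 242.303 km
|dₓₜ| = 242.303 km

242.3 km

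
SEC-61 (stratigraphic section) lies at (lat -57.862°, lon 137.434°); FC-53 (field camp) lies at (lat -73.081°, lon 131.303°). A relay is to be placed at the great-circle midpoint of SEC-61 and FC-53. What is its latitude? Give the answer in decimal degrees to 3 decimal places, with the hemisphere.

65.500°S

Bx = cos φ₂ cos Δλ = 0.289355,  By = cos φ₂ sin Δλ = -0.031081
φₘ = atan2(sin φ₁ + sin φ₂, √((cos φ₁ + Bx)² + By²)) = -65.49982°
λₘ = λ₁ + atan2(By, cos φ₁ + Bx) = 135.26676°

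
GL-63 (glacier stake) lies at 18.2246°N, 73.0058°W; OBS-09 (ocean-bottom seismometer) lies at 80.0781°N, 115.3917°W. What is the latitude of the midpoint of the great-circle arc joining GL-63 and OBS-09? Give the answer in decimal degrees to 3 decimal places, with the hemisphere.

Bx = cos φ₂ cos Δλ = 0.127269,  By = cos φ₂ sin Δλ = -0.116155
φₘ = atan2(sin φ₁ + sin φ₂, √((cos φ₁ + Bx)² + By²)) = 50.14593°
λₘ = λ₁ + atan2(By, cos φ₁ + Bx) = -79.16077°

50.146°N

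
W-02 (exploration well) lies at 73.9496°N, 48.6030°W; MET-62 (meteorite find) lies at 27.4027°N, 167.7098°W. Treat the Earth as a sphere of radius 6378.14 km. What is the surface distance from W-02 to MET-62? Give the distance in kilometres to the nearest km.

7922 km

Δφ = -46.5469°,  Δλ = -119.1068°
a = sin²(Δφ/2) + cos φ₁ cos φ₂ sin²(Δλ/2) = 0.338550
c = 2·arcsin(√a) = 1.242005 rad = 71.1616°
d = R·c = 6378.14 × 1.242005 = 7921.7 km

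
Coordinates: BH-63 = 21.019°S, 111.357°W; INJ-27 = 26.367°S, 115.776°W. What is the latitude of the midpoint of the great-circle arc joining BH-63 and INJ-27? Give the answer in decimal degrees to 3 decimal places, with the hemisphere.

23.709°S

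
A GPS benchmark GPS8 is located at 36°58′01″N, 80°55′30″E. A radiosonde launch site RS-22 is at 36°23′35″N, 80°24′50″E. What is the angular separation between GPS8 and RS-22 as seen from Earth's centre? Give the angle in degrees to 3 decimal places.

0.705°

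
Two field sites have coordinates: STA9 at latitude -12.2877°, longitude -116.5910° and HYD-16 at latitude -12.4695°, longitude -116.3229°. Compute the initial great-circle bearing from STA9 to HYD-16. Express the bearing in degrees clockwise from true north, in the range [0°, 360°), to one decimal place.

124.8°

Δλ = 0.2681°
y = sin Δλ · cos φ₂ = 0.004569
x = cos φ₁ sin φ₂ − sin φ₁ cos φ₂ cos Δλ = -0.003175
θ = atan2(y, x) = 124.7988° → 124.7988° (mod 360°)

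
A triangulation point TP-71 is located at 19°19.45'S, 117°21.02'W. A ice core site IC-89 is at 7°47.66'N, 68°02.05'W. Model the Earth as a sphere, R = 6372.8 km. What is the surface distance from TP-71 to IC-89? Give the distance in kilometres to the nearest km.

TP-71: φ = -19.32417°, λ = -117.35033°
IC-89: φ = +7.79433°, λ = -68.03417°
Δφ = 27.1185°,  Δλ = 49.3162°
a = sin²(Δφ/2) + cos φ₁ cos φ₂ sin²(Δλ/2) = 0.217701
c = 2·arcsin(√a) = 0.970851 rad = 55.6257°
d = R·c = 6372.8 × 0.970851 = 6187.0 km

6187 km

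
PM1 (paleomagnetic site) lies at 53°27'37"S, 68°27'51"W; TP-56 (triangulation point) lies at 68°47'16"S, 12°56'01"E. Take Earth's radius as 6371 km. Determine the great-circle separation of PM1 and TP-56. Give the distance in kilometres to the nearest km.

4295 km

PM1: φ = -53.46028°, λ = -68.46417°
TP-56: φ = -68.78778°, λ = +12.93361°
Δφ = -15.3275°,  Δλ = 81.3978°
a = sin²(Δφ/2) + cos φ₁ cos φ₂ sin²(Δλ/2) = 0.109385
c = 2·arcsin(√a) = 0.674163 rad = 38.6267°
d = R·c = 6371 × 0.674163 = 4295.1 km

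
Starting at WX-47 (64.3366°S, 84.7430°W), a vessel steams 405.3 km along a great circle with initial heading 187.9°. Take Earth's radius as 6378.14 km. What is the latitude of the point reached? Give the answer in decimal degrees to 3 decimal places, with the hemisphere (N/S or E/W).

67.938°S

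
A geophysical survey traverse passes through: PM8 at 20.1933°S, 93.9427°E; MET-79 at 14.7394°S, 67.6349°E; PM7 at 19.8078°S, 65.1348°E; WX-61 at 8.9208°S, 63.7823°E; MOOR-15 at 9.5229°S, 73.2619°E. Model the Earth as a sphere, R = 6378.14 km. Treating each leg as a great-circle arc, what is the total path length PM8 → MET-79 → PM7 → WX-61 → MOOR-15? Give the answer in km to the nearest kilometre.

5743 km

PM8→MET-79: c = 0.447656 rad, d = 2855.21 km
MET-79→PM7: c = 0.097775 rad, d = 623.62 km
PM7→WX-61: c = 0.191380 rad, d = 1220.65 km
WX-61→MOOR-15: c = 0.163644 rad, d = 1043.74 km
Total = 2855.21 + 623.62 + 1220.65 + 1043.74 = 5743.23 km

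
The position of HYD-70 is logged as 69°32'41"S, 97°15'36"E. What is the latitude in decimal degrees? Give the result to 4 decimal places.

69.5447°S

69° + 32′/60 + 41″/3600 = 69 + 0.53333 + 0.01139 = 69.5447°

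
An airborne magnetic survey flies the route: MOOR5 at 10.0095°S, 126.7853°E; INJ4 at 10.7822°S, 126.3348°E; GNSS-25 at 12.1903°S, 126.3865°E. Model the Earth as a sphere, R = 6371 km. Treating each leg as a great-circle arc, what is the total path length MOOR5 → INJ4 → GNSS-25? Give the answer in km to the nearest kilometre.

MOOR5→INJ4: c = 0.015546 rad, d = 99.04 km
INJ4→GNSS-25: c = 0.024592 rad, d = 156.67 km
Total = 99.04 + 156.67 = 255.72 km

256 km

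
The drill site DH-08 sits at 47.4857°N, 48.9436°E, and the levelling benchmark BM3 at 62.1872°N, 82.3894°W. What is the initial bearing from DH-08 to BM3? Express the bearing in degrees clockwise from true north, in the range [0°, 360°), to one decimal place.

337.0°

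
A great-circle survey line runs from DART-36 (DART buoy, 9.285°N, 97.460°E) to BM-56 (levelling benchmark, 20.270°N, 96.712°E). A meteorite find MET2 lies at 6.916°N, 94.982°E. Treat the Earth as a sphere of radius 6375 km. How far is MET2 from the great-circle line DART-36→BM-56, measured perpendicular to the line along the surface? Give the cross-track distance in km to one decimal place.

290.0 km

δ₁₃ = central angle DART-36→MET2 = 0.059520 rad  (haversine)
θ₁₃ = bearing DART-36→MET2 = 226.182°,  θ₁₂ = bearing DART-36→BM-56 = 356.323°
dₓₜ = R·arcsin(sin δ₁₃ · sin(θ₁₃ − θ₁₂)) = 6375·arcsin(0.05948·sin(-130.141°)) = -289.997 km
|dₓₜ| = 289.997 km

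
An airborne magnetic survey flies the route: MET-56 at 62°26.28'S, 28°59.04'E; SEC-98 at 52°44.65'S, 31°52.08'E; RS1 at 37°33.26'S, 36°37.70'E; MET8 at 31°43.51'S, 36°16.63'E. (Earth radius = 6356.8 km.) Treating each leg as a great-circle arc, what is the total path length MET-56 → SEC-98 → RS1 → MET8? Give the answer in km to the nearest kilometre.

3461 km

MET-56: φ = -62.43800°, λ = +28.98400°
SEC-98: φ = -52.74417°, λ = +31.86800°
RS1: φ = -37.55433°, λ = +36.62833°
MET8: φ = -31.72517°, λ = +36.27717°
MET-56→SEC-98: c = 0.171283 rad, d = 1088.81 km
SEC-98→RS1: c = 0.271359 rad, d = 1724.97 km
RS1→MET8: c = 0.101863 rad, d = 647.52 km
Total = 1088.81 + 1724.97 + 647.52 = 3461.31 km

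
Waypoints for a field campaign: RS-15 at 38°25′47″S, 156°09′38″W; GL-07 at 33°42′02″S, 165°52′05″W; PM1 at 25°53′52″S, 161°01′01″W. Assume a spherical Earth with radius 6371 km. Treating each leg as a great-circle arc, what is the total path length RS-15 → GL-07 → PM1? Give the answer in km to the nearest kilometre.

RS-15: φ = -38.42972°, λ = -156.16056°
GL-07: φ = -33.70056°, λ = -165.86806°
PM1: φ = -25.89778°, λ = -161.01694°
RS-15→GL-07: c = 0.159771 rad, d = 1017.90 km
GL-07→PM1: c = 0.154683 rad, d = 985.49 km
Total = 1017.90 + 985.49 = 2003.39 km

2003 km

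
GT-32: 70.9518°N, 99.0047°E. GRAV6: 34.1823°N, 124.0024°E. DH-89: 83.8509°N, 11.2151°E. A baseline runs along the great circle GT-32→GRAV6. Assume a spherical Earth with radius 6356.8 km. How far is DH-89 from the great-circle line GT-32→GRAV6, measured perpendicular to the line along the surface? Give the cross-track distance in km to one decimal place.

563.2 km

δ₁₃ = central angle GT-32→DH-89 = 0.344767 rad  (haversine)
θ₁₃ = bearing GT-32→DH-89 = 341.537°,  θ₁₂ = bearing GT-32→GRAV6 = 146.359°
dₓₜ = R·arcsin(sin δ₁₃ · sin(θ₁₃ − θ₁₂)) = 6356.8·arcsin(0.33798·sin(195.178°)) = -563.233 km
|dₓₜ| = 563.233 km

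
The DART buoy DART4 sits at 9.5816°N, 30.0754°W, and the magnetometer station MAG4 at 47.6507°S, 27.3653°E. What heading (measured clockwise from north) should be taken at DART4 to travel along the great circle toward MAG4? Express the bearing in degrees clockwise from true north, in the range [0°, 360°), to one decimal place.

144.3°

Δλ = 57.4407°
y = sin Δλ · cos φ₂ = 0.567775
x = cos φ₁ sin φ₂ − sin φ₁ cos φ₂ cos Δλ = -0.789087
θ = atan2(y, x) = 144.2637° → 144.2637° (mod 360°)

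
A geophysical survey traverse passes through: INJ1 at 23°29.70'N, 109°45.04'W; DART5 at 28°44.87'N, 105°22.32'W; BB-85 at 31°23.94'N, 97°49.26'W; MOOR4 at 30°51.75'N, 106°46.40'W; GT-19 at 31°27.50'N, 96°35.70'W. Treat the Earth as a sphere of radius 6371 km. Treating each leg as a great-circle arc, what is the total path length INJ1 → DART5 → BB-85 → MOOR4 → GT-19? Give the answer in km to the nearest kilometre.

INJ1: φ = +23.49500°, λ = -109.75067°
DART5: φ = +28.74783°, λ = -105.37200°
BB-85: φ = +31.39900°, λ = -97.82100°
MOOR4: φ = +30.86250°, λ = -106.77333°
GT-19: φ = +31.45833°, λ = -96.59500°
INJ1→DART5: c = 0.114487 rad, d = 729.39 km
DART5→BB-85: c = 0.123040 rad, d = 783.89 km
BB-85→MOOR4: c = 0.134036 rad, d = 853.95 km
MOOR4→GT-19: c = 0.152315 rad, d = 970.40 km
Total = 729.39 + 783.89 + 853.95 + 970.40 = 3337.63 km

3338 km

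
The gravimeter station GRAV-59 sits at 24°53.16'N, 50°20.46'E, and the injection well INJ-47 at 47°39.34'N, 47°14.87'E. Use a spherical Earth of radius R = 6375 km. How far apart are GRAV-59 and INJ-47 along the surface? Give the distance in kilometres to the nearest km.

2548 km

GRAV-59: φ = +24.88600°, λ = +50.34100°
INJ-47: φ = +47.65567°, λ = +47.24783°
Δφ = 22.7697°,  Δλ = -3.0932°
a = sin²(Δφ/2) + cos φ₁ cos φ₂ sin²(Δλ/2) = 0.039411
c = 2·arcsin(√a) = 0.399700 rad = 22.9011°
d = R·c = 6375 × 0.399700 = 2548.1 km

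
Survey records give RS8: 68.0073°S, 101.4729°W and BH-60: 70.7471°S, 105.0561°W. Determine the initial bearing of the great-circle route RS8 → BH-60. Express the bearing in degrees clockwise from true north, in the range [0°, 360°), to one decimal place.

Δλ = -3.5832°
y = sin Δλ · cos φ₂ = -0.020608
x = cos φ₁ sin φ₂ − sin φ₁ cos φ₂ cos Δλ = -0.048398
θ = atan2(y, x) = -156.9356° → 203.0644° (mod 360°)

203.1°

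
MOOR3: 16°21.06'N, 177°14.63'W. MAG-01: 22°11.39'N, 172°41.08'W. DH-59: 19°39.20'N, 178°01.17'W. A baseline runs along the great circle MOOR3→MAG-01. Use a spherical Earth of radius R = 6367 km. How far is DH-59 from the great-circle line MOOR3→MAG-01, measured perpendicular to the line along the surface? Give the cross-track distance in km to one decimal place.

MOOR3: φ = +16.35100°, λ = -177.24383°
MAG-01: φ = +22.18983°, λ = -172.68467°
DH-59: φ = +19.65333°, λ = -178.01950°
δ₁₃ = central angle MOOR3→DH-59 = 0.059057 rad  (haversine)
θ₁₃ = bearing MOOR3→DH-59 = 347.526°,  θ₁₂ = bearing MOOR3→MAG-01 = 35.666°
dₓₜ = R·arcsin(sin δ₁₃ · sin(θ₁₃ − θ₁₂)) = 6367·arcsin(0.05902·sin(311.860°)) = -279.975 km
|dₓₜ| = 279.975 km

280.0 km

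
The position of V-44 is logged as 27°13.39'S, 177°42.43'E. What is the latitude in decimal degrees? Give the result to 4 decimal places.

27° + 13.39′/60 = 27 + 0.22317 = 27.2232°

27.2232°S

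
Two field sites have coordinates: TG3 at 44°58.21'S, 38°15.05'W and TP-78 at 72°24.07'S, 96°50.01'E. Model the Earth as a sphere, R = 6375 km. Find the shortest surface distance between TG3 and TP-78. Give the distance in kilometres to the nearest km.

6511 km

TG3: φ = -44.97017°, λ = -38.25083°
TP-78: φ = -72.40117°, λ = +96.83350°
Δφ = -27.4310°,  Δλ = 135.0843°
a = sin²(Δφ/2) + cos φ₁ cos φ₂ sin²(Δλ/2) = 0.238908
c = 2·arcsin(√a) = 1.021386 rad = 58.5211°
d = R·c = 6375 × 1.021386 = 6511.3 km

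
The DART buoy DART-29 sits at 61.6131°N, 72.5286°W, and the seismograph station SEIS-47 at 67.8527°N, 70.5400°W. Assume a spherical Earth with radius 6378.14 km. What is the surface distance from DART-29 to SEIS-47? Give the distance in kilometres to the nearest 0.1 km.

700.9 km

Δφ = 6.2396°,  Δλ = 1.9886°
a = sin²(Δφ/2) + cos φ₁ cos φ₂ sin²(Δλ/2) = 0.003016
c = 2·arcsin(√a) = 0.109890 rad = 6.2962°
d = R·c = 6378.14 × 0.109890 = 700.9 km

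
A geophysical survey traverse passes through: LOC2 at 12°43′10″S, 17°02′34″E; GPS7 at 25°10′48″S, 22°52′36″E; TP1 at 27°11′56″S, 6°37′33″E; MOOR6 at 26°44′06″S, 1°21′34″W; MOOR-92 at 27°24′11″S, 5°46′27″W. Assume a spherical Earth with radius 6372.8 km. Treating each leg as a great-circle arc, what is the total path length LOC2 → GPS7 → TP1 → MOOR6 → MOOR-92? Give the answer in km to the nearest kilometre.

LOC2: φ = -12.71944°, λ = +17.04278°
GPS7: φ = -25.18000°, λ = +22.87667°
TP1: φ = -27.19889°, λ = +6.62583°
MOOR6: φ = -26.73500°, λ = -1.35944°
MOOR-92: φ = -27.40306°, λ = -5.77417°
LOC2→GPS7: c = 0.237740 rad, d = 1515.07 km
GPS7→TP1: c = 0.256752 rad, d = 1636.23 km
TP1→MOOR6: c = 0.124458 rad, d = 793.14 km
MOOR6→MOOR-92: c = 0.069591 rad, d = 443.49 km
Total = 1515.07 + 1636.23 + 793.14 + 443.49 = 4387.93 km

4388 km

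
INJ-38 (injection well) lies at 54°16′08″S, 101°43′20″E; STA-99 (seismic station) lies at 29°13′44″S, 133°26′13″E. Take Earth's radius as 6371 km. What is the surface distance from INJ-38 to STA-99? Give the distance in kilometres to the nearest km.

INJ-38: φ = -54.26889°, λ = +101.72222°
STA-99: φ = -29.22889°, λ = +133.43694°
Δφ = 25.0400°,  Δλ = 31.7147°
a = sin²(Δφ/2) + cos φ₁ cos φ₂ sin²(Δλ/2) = 0.085044
c = 2·arcsin(√a) = 0.591845 rad = 33.9102°
d = R·c = 6371 × 0.591845 = 3770.6 km

3771 km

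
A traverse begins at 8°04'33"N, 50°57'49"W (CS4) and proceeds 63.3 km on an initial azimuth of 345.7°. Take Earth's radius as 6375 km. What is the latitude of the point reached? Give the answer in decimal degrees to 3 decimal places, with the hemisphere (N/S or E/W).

8.627°N

CS4: φ = +8.07583°, λ = -50.96361°
δ = d/R = 63.3/6375 = 0.009929 rad
φ₂ = arcsin(sin φ₁ cos δ + cos φ₁ sin δ cos θ)
   = arcsin(0.14048·0.99995 + 0.99008·0.00993·0.96902) = 8.62709°
λ₂ = λ₁ + atan2(sin θ sin δ cos φ₁, cos δ − sin φ₁ sin φ₂) = -51.10574°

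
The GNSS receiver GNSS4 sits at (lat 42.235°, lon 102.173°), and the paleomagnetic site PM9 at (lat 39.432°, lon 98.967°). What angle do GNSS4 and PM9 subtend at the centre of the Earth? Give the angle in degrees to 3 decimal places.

3.706°

Δφ = -2.8030°,  Δλ = -3.2060°
a = sin²(Δφ/2) + cos φ₁ cos φ₂ sin²(Δλ/2) = 0.001046
c = 2·arcsin(√a) = 0.064686 rad = 3.7063°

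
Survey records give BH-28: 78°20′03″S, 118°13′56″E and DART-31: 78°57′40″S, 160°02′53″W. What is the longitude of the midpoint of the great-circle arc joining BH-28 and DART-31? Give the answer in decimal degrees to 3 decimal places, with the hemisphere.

BH-28: φ = -78.33417°, λ = +118.23222°
DART-31: φ = -78.96111°, λ = -160.04806°
Bx = cos φ₂ cos Δλ = 0.027575,  By = cos φ₂ sin Δλ = 0.189479
φₘ = atan2(sin φ₁ + sin φ₂, √((cos φ₁ + Bx)² + By²)) = -81.36352°
λₘ = λ₁ + atan2(By, cos φ₁ + Bx) = 157.74175°

157.742°E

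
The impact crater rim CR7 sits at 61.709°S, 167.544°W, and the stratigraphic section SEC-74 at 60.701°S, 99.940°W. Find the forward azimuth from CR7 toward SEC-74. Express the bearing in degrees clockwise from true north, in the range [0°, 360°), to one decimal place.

Δλ = 67.6040°
y = sin Δλ · cos φ₂ = 0.452456
x = cos φ₁ sin φ₂ − sin φ₁ cos φ₂ cos Δλ = -0.249141
θ = atan2(y, x) = 118.8390° → 118.8390° (mod 360°)

118.8°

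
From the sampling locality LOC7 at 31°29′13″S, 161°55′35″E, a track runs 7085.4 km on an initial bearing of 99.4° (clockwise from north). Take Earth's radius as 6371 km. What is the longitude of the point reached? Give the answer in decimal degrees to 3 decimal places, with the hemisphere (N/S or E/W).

LOC7: φ = -31.48694°, λ = +161.92639°
δ = d/R = 7085.4/6371 = 1.112133 rad
φ₂ = arcsin(sin φ₁ cos δ + cos φ₁ sin δ cos θ)
   = arcsin(-0.52230·0.44275 + 0.85276·0.89665·-0.16333) = -20.86289°
λ₂ = λ₁ + atan2(sin θ sin δ cos φ₁, cos δ − sin φ₁ sin φ₂) = -126.86930°

126.869°W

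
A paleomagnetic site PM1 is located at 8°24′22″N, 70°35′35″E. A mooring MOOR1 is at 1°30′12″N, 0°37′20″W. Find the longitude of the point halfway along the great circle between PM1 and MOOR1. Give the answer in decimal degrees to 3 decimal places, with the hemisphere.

34.771°E

PM1: φ = +8.40611°, λ = +70.59306°
MOOR1: φ = +1.50333°, λ = -0.62222°
Bx = cos φ₂ cos Δλ = 0.321902,  By = cos φ₂ sin Δλ = -0.946409
φₘ = atan2(sin φ₁ + sin φ₂, √((cos φ₁ + Bx)² + By²)) = 6.08639°
λₘ = λ₁ + atan2(By, cos φ₁ + Bx) = 34.77088°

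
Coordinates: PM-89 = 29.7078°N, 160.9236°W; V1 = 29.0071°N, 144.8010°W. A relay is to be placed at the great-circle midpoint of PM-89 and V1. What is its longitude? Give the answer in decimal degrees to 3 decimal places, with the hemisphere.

Bx = cos φ₂ cos Δλ = 0.840163,  By = cos φ₂ sin Δλ = 0.242860
φₘ = atan2(sin φ₁ + sin φ₂, √((cos φ₁ + Bx)² + By²)) = 29.60119°
λₘ = λ₁ + atan2(By, cos φ₁ + Bx) = -152.83439°

152.834°W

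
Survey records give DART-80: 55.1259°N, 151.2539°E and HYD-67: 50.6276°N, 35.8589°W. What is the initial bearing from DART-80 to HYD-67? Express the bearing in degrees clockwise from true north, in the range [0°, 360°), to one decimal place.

4.7°

Δλ = 172.8872°
y = sin Δλ · cos φ₂ = 0.078548
x = cos φ₁ sin φ₂ − sin φ₁ cos φ₂ cos Δλ = 0.958434
θ = atan2(y, x) = 4.6852° → 4.6852° (mod 360°)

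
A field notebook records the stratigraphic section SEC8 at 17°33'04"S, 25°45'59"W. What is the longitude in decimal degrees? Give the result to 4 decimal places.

25° + 45′/60 + 59″/3600 = 25 + 0.75000 + 0.01639 = 25.7664°

25.7664°W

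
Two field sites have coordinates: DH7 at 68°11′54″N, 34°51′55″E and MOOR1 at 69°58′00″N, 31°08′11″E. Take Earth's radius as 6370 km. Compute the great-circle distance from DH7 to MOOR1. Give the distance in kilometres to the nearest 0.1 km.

DH7: φ = +68.19833°, λ = +34.86528°
MOOR1: φ = +69.96667°, λ = +31.13639°
Δφ = 1.7683°,  Δλ = -3.7289°
a = sin²(Δφ/2) + cos φ₁ cos φ₂ sin²(Δλ/2) = 0.000373
c = 2·arcsin(√a) = 0.038618 rad = 2.2126°
d = R·c = 6370 × 0.038618 = 246.0 km

246.0 km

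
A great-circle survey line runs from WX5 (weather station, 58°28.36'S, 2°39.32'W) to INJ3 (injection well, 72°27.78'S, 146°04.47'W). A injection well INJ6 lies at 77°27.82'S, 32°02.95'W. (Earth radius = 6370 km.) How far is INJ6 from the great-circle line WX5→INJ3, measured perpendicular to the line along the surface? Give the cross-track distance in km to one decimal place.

WX5: φ = -58.47267°, λ = -2.65533°
INJ3: φ = -72.46300°, λ = -146.07450°
INJ6: φ = -77.46367°, λ = -32.04917°
δ₁₃ = central angle WX5→INJ6 = 0.373768 rad  (haversine)
θ₁₃ = bearing WX5→INJ6 = 196.964°,  θ₁₂ = bearing WX5→INJ3 = 194.293°
dₓₜ = R·arcsin(sin δ₁₃ · sin(θ₁₃ − θ₁₂)) = 6370·arcsin(0.36513·sin(2.671°)) = 108.397 km
|dₓₜ| = 108.397 km

108.4 km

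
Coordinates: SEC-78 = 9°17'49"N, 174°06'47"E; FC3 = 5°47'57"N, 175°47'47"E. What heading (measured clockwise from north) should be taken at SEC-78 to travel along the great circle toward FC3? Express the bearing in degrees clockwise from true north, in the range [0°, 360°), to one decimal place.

154.4°

SEC-78: φ = +9.29694°, λ = +174.11306°
FC3: φ = +5.79917°, λ = +175.79639°
Δλ = 1.6833°
y = sin Δλ · cos φ₂ = 0.029225
x = cos φ₁ sin φ₂ − sin φ₁ cos φ₂ cos Δλ = -0.060940
θ = atan2(y, x) = 154.3791° → 154.3791° (mod 360°)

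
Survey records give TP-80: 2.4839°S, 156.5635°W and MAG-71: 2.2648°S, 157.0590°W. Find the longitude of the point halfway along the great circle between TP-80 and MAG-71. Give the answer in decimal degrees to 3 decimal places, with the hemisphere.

Bx = cos φ₂ cos Δλ = 0.999181,  By = cos φ₂ sin Δλ = -0.008641
φₘ = atan2(sin φ₁ + sin φ₂, √((cos φ₁ + Bx)² + By²)) = -2.37437°
λₘ = λ₁ + atan2(By, cos φ₁ + Bx) = -156.81127°

156.811°W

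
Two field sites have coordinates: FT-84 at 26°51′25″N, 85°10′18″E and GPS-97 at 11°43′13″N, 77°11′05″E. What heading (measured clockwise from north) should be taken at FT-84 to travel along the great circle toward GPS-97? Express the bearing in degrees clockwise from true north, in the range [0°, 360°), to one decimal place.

FT-84: φ = +26.85694°, λ = +85.17167°
GPS-97: φ = +11.72028°, λ = +77.18472°
Δλ = -7.9869°
y = sin Δλ · cos φ₂ = -0.136051
x = cos φ₁ sin φ₂ − sin φ₁ cos φ₂ cos Δλ = -0.256831
θ = atan2(y, x) = -152.0886° → 207.9114° (mod 360°)

207.9°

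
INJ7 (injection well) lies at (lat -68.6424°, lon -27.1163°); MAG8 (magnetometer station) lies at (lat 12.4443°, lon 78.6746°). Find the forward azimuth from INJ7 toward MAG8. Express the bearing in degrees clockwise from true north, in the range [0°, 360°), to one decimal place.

100.2°

Δλ = 105.7909°
y = sin Δλ · cos φ₂ = 0.939654
x = cos φ₁ sin φ₂ − sin φ₁ cos φ₂ cos Δλ = -0.169006
θ = atan2(y, x) = 100.1962° → 100.1962° (mod 360°)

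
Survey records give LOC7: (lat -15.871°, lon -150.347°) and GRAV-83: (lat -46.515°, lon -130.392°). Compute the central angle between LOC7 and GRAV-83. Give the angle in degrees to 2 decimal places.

34.85°

Δφ = -30.6440°,  Δλ = 19.9550°
a = sin²(Δφ/2) + cos φ₁ cos φ₂ sin²(Δλ/2) = 0.089695
c = 2·arcsin(√a) = 0.608320 rad = 34.8542°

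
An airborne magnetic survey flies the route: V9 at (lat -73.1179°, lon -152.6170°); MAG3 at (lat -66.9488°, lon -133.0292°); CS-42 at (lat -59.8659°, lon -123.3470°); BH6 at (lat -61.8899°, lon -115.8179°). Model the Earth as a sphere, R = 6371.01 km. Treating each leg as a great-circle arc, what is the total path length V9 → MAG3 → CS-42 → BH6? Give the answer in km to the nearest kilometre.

V9→MAG3: c = 0.157461 rad, d = 1003.18 km
MAG3→CS-42: c = 0.144564 rad, d = 921.02 km
CS-42→BH6: c = 0.072998 rad, d = 465.07 km
Total = 1003.18 + 921.02 + 465.07 = 2389.28 km

2389 km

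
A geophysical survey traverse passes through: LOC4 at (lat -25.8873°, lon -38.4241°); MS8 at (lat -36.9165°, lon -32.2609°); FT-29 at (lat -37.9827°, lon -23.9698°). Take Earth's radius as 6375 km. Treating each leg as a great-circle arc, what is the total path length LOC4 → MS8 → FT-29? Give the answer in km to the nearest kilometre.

2100 km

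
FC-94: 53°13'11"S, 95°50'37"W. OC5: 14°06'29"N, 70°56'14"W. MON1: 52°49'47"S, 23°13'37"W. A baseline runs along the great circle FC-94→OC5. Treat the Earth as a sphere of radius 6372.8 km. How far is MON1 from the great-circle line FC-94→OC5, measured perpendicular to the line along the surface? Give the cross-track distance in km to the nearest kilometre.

FC-94: φ = -53.21972°, λ = -95.84361°
OC5: φ = +14.10806°, λ = -70.93722°
MON1: φ = -52.82972°, λ = -23.22694°
δ₁₃ = central angle FC-94→MON1 = 0.728309 rad  (haversine)
θ₁₃ = bearing FC-94→MON1 = 119.973°,  θ₁₂ = bearing FC-94→OC5 = 25.652°
dₓₜ = R·arcsin(sin δ₁₃ · sin(θ₁₃ − θ₁₂)) = 6372.8·arcsin(0.66561·sin(94.321°)) = 4625.232 km
|dₓₜ| = 4625.232 km

4625 km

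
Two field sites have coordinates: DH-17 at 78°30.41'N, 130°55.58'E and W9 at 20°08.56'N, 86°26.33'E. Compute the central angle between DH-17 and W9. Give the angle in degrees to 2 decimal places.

DH-17: φ = +78.50683°, λ = +130.92633°
W9: φ = +20.14267°, λ = +86.43883°
Δφ = -58.3642°,  Δλ = -44.4875°
a = sin²(Δφ/2) + cos φ₁ cos φ₂ sin²(Δλ/2) = 0.264547
c = 2·arcsin(√a) = 1.080478 rad = 61.9068°

61.91°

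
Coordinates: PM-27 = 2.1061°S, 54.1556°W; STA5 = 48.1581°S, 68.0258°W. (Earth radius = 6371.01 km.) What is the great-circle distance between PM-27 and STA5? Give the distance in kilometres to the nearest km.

5291 km

Δφ = -46.0520°,  Δλ = -13.8702°
a = sin²(Δφ/2) + cos φ₁ cos φ₂ sin²(Δλ/2) = 0.162716
c = 2·arcsin(√a) = 0.830418 rad = 47.5794°
d = R·c = 6371.01 × 0.830418 = 5290.6 km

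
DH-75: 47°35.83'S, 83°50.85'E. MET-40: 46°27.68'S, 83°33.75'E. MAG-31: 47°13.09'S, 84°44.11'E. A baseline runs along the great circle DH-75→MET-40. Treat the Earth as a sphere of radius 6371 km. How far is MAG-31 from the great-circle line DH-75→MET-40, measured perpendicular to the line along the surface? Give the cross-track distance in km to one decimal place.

73.2 km

DH-75: φ = -47.59717°, λ = +83.84750°
MET-40: φ = -46.46133°, λ = +83.56250°
MAG-31: φ = -47.21817°, λ = +84.73517°
δ₁₃ = central angle DH-75→MAG-31 = 0.012397 rad  (haversine)
θ₁₃ = bearing DH-75→MAG-31 = 58.081°,  θ₁₂ = bearing DH-75→MET-40 = 350.190°
dₓₜ = R·arcsin(sin δ₁₃ · sin(θ₁₃ − θ₁₂)) = 6371·arcsin(0.01240·sin(-292.110°)) = 73.174 km
|dₓₜ| = 73.174 km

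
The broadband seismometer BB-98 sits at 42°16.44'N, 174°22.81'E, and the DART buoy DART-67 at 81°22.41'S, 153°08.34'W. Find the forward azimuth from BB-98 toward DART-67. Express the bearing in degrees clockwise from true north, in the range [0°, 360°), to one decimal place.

BB-98: φ = +42.27400°, λ = +174.38017°
DART-67: φ = -81.37350°, λ = -153.13900°
Δλ = 32.4808°
y = sin Δλ · cos φ₂ = 0.080549
x = cos φ₁ sin φ₂ − sin φ₁ cos φ₂ cos Δλ = -0.816679
θ = atan2(y, x) = 174.3672° → 174.3672° (mod 360°)

174.4°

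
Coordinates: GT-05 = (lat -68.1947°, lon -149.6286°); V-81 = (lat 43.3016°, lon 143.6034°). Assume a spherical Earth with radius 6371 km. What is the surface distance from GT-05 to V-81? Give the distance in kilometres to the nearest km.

Δφ = 111.4963°,  Δλ = -66.7680°
a = sin²(Δφ/2) + cos φ₁ cos φ₂ sin²(Δλ/2) = 0.765068
c = 2·arcsin(√a) = 2.129557 rad = 122.0147°
d = R·c = 6371 × 2.129557 = 13567.4 km

13567 km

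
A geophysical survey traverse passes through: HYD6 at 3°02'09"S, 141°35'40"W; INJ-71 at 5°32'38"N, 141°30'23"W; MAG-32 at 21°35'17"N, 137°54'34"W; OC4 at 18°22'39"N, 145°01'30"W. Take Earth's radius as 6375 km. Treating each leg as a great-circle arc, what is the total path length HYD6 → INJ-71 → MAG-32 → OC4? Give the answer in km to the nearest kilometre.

3607 km

HYD6: φ = -3.03583°, λ = -141.59444°
INJ-71: φ = +5.54389°, λ = -141.50639°
MAG-32: φ = +21.58806°, λ = -137.90944°
OC4: φ = +18.37750°, λ = -145.02500°
HYD6→INJ-71: c = 0.149752 rad, d = 954.67 km
INJ-71→MAG-32: c = 0.286546 rad, d = 1826.73 km
MAG-32→OC4: c = 0.129440 rad, d = 825.18 km
Total = 954.67 + 1826.73 + 825.18 = 3606.59 km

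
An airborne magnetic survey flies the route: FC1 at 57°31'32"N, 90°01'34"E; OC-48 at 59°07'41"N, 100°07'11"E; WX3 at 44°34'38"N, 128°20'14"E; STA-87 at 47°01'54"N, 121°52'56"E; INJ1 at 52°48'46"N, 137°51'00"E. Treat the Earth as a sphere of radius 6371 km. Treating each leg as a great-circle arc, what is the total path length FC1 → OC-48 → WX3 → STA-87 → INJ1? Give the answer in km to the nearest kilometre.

FC1: φ = +57.52556°, λ = +90.02611°
OC-48: φ = +59.12806°, λ = +100.11972°
WX3: φ = +44.57722°, λ = +128.33722°
STA-87: φ = +47.03167°, λ = +121.88222°
INJ1: φ = +52.81278°, λ = +137.85000°
FC1→OC-48: c = 0.096528 rad, d = 614.98 km
OC-48→WX3: c = 0.391104 rad, d = 2491.72 km
WX3→STA-87: c = 0.089420 rad, d = 569.69 km
STA-87→INJ1: c = 0.205207 rad, d = 1307.38 km
Total = 614.98 + 2491.72 + 569.69 + 1307.38 = 4983.77 km

4984 km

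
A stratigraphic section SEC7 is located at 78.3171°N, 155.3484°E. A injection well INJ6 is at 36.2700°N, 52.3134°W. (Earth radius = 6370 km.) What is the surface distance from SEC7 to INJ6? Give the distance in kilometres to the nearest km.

7141 km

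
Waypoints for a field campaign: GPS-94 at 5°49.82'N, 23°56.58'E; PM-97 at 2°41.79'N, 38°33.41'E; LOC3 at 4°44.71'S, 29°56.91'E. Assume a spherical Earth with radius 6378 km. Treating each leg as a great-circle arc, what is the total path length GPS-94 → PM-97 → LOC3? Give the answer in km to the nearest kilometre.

2925 km

GPS-94: φ = +5.83033°, λ = +23.94300°
PM-97: φ = +2.69650°, λ = +38.55683°
LOC3: φ = -4.74517°, λ = +29.94850°
GPS-94→PM-97: c = 0.260133 rad, d = 1659.13 km
PM-97→LOC3: c = 0.198503 rad, d = 1266.05 km
Total = 1659.13 + 1266.05 = 2925.18 km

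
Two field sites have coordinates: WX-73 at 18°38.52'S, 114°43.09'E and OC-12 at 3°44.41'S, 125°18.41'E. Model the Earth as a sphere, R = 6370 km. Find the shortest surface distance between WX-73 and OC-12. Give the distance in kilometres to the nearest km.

2017 km

WX-73: φ = -18.64200°, λ = +114.71817°
OC-12: φ = -3.74017°, λ = +125.30683°
Δφ = 14.9018°,  Δλ = 10.5887°
a = sin²(Δφ/2) + cos φ₁ cos φ₂ sin²(Δλ/2) = 0.024866
c = 2·arcsin(√a) = 0.316703 rad = 18.1458°
d = R·c = 6370 × 0.316703 = 2017.4 km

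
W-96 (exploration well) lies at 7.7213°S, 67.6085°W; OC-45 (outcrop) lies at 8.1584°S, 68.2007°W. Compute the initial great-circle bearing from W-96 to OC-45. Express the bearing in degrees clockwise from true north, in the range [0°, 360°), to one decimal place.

Δλ = -0.5922°
y = sin Δλ · cos φ₂ = -0.010231
x = cos φ₁ sin φ₂ − sin φ₁ cos φ₂ cos Δλ = -0.007636
θ = atan2(y, x) = -126.7355° → 233.2645° (mod 360°)

233.3°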